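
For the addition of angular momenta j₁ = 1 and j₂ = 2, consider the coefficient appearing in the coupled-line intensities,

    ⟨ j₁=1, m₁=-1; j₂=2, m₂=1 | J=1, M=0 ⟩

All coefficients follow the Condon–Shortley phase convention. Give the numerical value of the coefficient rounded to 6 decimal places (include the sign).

√[3·2!0!2!/5! · 0!2!3!1!1!1!] = √(6/5)
  +(−1)^2/∏(2,0,0,1,0,1)! = 1/2  (running 1/2)
⟨..|..⟩ = √(6/5)·(1/2) = +0.547723

+0.547723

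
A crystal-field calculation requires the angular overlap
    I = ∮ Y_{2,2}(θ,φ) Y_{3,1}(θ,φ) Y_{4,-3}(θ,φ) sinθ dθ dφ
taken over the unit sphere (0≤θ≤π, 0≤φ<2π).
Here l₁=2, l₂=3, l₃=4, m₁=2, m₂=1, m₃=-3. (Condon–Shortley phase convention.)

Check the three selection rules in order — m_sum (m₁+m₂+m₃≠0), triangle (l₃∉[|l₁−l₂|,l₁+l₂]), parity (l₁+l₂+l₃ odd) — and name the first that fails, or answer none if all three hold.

parity

azimuthal sum: 2 + 1 − 3 = 0  ✓
1 ≤ 4 ≤ 5 (triangle on l)  ✓
L = 2 + 3 + 4 = 9 (odd)  ✗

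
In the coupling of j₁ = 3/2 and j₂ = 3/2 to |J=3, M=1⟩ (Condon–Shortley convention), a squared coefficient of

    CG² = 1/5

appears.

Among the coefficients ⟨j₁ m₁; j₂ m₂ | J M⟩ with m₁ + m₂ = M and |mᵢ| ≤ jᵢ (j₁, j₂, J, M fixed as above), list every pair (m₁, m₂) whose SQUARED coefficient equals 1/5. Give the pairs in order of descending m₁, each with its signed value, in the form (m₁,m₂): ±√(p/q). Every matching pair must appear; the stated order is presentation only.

(3/2,-1/2): +√(1/5); (-1/2,3/2): +√(1/5)

Admissible pairs with m₁+m₂ = M = 1: (-1/2,3/2), (1/2,1/2), (3/2,-1/2)
  (m₁,m₂)=(3/2,-1/2): CG² = 1/5, CG = +√(1/5)   ← matches the target
  (m₁,m₂)=(1/2,1/2): CG² = 3/5, CG = +√(3/5)
  (m₁,m₂)=(-1/2,3/2): CG² = 1/5, CG = +√(1/5)   ← matches the target
Pairs with CG² = 1/5: (3/2,-1/2): +√(1/5); (-1/2,3/2): +√(1/5)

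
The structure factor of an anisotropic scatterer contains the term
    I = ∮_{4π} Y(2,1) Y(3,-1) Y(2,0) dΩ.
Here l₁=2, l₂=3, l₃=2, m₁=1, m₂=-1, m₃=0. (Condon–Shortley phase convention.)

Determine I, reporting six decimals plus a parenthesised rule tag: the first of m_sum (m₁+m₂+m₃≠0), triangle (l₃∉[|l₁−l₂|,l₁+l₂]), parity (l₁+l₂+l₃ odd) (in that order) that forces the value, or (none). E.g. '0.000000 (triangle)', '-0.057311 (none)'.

Σlᵢ=7 odd — θ-integrand is odd under cosθ→−cosθ; I=0

0.000000 (parity)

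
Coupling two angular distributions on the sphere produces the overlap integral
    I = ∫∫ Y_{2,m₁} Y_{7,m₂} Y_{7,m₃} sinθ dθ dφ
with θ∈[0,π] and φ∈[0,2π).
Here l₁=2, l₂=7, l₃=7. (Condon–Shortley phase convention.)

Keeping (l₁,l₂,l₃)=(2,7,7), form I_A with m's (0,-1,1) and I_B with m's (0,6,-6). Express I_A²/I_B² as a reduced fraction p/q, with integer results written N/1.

2809/2704

Same 2,7,7: normalisation and zero-m 3j drop out of the ratio.
A: Δ: 2! 2! 12! / 17! → 1/185640; sum: t=0:+1/2073600 t=1:−1/604800 t=2:+1/3870720 = -53/58060800; 3j²(2 7 7; 0 -1 1) = Δ·Π!·Σ² = 2809/185640  (sign -1)
B: Δ: 2! 2! 12! / 17! → 1/185640; sum: t=1:−1/479001600 t=2:+1/159667200 = 1/239500800; 3j²(2 7 7; 0 6 -6) = Δ·Π!·Σ² = 26/1785  (sign -1)
I_A²/I_B² = (2809/185640)/(26/1785) = 2809/2704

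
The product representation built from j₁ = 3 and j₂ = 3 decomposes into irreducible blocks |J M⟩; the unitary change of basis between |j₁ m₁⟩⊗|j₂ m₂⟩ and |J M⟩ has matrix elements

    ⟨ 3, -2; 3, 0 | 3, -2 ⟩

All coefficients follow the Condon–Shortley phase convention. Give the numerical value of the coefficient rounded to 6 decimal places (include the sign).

j₁+j₂−J=3  J+j₁−j₂=3  J−j₁+j₂=3  j₁+j₂+J+1=10
(j₁±m₁, j₂±m₂, J±M) = (1,5,3,3,1,5)
P² = 216
sum k=2..3:
  [2] +1/24 = 1/24
  [3] −1/72 = -1/72
S = 1/36
C² = P²·S² = 1/6 ; C = +0.408248

+√(1/6) ≈ +0.408248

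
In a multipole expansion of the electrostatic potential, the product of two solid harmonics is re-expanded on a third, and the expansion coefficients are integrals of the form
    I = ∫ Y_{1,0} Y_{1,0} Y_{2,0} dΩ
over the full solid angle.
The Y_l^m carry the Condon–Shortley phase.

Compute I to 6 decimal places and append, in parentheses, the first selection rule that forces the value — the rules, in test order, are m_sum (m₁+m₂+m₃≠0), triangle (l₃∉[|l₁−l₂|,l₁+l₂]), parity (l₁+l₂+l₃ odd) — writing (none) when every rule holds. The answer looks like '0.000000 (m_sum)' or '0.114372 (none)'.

0.252313 (none)

Rules hold: Σm=0, L=4 even, 0≤2≤2.
N = 3·3·5 = 45
Δ = 0!·2!·2!/5! = 1/30
Racah Σ t=0..0: t=0:+1/1 = 1/1
⇒ 3j(1 1 2; 0 0 0)² = 2/15, sgn +1
(m-triple is (0,0,0) — same symbol as above.)
4πI² = N·(3j₀)²·(3jₘ)² = 4/5
I = +1·√(0.8/4π) = 0.25231325
No selection rule forces the value: the integral is nonzero (none).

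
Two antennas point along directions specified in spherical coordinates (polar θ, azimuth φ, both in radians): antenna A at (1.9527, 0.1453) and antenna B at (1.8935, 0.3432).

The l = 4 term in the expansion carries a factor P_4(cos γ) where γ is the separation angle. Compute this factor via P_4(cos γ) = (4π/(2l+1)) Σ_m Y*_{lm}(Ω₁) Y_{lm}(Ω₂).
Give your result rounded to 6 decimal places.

0.818653

Summing Y*_{l m}(θ₁,φ₁)·Y_{l m}(θ₂,φ₂) over m ∈ [−4, 4]; prefactor 4π/(2·4+1) = 1.396263:
  [-4]  conj(Y_{4,-4})(Ω₁) = 0.27426 + 0.18016j ; Y_{4,-4}(Ω₂) = 0.07042 - 0.35100j ; Δ = 0.08255 - 0.08358j
  [-3]  conj(Y_{4,-3})(Ω₁) = -0.33790 - 0.15739j ; Y_{4,-3}(Ω₂) = -0.17443 + 0.29021j ; Δ = 0.10461 - 0.07061j
  [-2]  conj(Y_{4,-2})(Ω₁) = -0.00765 - 0.00229j ; Y_{4,-2}(Ω₂) = -0.06889 + 0.05644j ; Δ = 0.00066 - 0.00027j
  [-1]  conj(Y_{4,-1})(Ω₁) = 0.32826 + 0.04804j ; Y_{4,-1}(Ω₂) = 0.30764 - 0.10993j ; Δ = 0.10627 - 0.02131j
  [+0]  conj(Y_{4,0})(Ω₁) = -0.05201 + 0.00000j ; Y_{4,0}(Ω₂) = 0.03563 + 0.00000j ; Δ = -0.00185 + 0.00000j
  [+1]  conj(Y_{4,1})(Ω₁) = -0.32826 + 0.04804j ; Y_{4,1}(Ω₂) = -0.30764 - 0.10993j ; Δ = 0.10627 + 0.02131j
  [+2]  conj(Y_{4,2})(Ω₁) = -0.00765 + 0.00229j ; Y_{4,2}(Ω₂) = -0.06889 - 0.05644j ; Δ = 0.00066 + 0.00027j
  [+3]  conj(Y_{4,3})(Ω₁) = 0.33790 - 0.15739j ; Y_{4,3}(Ω₂) = 0.17443 + 0.29021j ; Δ = 0.10461 + 0.07061j
  [+4]  conj(Y_{4,4})(Ω₁) = 0.27426 - 0.18016j ; Y_{4,4}(Ω₂) = 0.07042 + 0.35100j ; Δ = 0.08255 + 0.08358j
Total Σ_m = 0.58632 + 0.00000j. Multiply by 1.396263: 0.81865 + 0.00000j. P_4(cos γ) = 0.818653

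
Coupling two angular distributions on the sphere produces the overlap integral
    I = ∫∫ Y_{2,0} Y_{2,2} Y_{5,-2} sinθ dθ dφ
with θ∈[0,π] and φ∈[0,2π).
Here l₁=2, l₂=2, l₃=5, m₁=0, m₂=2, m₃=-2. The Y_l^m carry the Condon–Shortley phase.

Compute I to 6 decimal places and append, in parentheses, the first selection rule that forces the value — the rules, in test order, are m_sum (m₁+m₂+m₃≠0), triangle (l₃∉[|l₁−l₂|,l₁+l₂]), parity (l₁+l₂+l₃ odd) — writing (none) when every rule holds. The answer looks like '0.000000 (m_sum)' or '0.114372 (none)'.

l₃=5 ∉ [0,4] — triangle fails ⇒ I = 0

0.000000 (triangle)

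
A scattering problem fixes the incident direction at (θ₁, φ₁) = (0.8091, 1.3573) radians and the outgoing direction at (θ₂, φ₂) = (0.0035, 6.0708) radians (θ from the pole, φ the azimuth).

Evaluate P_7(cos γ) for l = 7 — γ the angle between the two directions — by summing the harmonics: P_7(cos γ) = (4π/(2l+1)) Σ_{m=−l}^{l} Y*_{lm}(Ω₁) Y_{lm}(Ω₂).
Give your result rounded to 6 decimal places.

Summing Y*_{l m}(θ₁,φ₁)·Y_{l m}(θ₂,φ₂) over m ∈ [−7, 7]; prefactor 4π/(2·7+1) = 0.837758:
  [-7]  conj(Y_{7,-7})(Ω₁) = -0.051821-0.003963i ; Y_{7,-7}(Ω₂) = +0.000000+0.000000i ; Δ = -0.000000-0.000000i
  [-6]  conj(Y_{7,-6})(Ω₁) = -0.052999+0.177722i ; Y_{7,-6}(Ω₂) = +0.000000+0.000000i ; Δ = -0.000000+0.000000i
  [-5]  conj(Y_{7,-5})(Ω₁) = +0.331212+0.182370i ; Y_{7,-5}(Ω₂) = +0.000000+0.000000i ; Δ = +0.000000+0.000000i
  [-4]  conj(Y_{7,-4})(Ω₁) = +0.291290-0.334262i ; Y_{7,-4}(Ω₂) = +0.000000+0.000000i ; Δ = +0.000000-0.000000i
  [-3]  conj(Y_{7,-3})(Ω₁) = -0.100370-0.134670i ; Y_{7,-3}(Ω₂) = +0.000000+0.000000i ; Δ = -0.000000-0.000000i
  [-2]  conj(Y_{7,-2})(Ω₁) = +0.254865-0.115960i ; Y_{7,-2}(Ω₂) = +0.000084+0.000038i ; Δ = +0.000026-0.000000i
  [-1]  conj(Y_{7,-1})(Ω₁) = -0.065041-0.300005i ; Y_{7,-1}(Ω₂) = +0.013985+0.003016i ; Δ = -0.000005-0.004392i
  [+0]  conj(Y_{7,0})(Ω₁) = +0.196717-0.000000i ; Y_{7,0}(Ω₂) = +1.092361+0.000000i ; Δ = +0.214886+0.000000i
  [+1]  conj(Y_{7,1})(Ω₁) = +0.065041-0.300005i ; Y_{7,1}(Ω₂) = -0.013985+0.003016i ; Δ = -0.000005+0.004392i
  [+2]  conj(Y_{7,2})(Ω₁) = +0.254865+0.115960i ; Y_{7,2}(Ω₂) = +0.000084-0.000038i ; Δ = +0.000026+0.000000i
  [+3]  conj(Y_{7,3})(Ω₁) = +0.100370-0.134670i ; Y_{7,3}(Ω₂) = -0.000000+0.000000i ; Δ = -0.000000+0.000000i
  [+4]  conj(Y_{7,4})(Ω₁) = +0.291290+0.334262i ; Y_{7,4}(Ω₂) = +0.000000-0.000000i ; Δ = +0.000000+0.000000i
  [+5]  conj(Y_{7,5})(Ω₁) = -0.331212+0.182370i ; Y_{7,5}(Ω₂) = -0.000000+0.000000i ; Δ = +0.000000-0.000000i
  [+6]  conj(Y_{7,6})(Ω₁) = -0.052999-0.177722i ; Y_{7,6}(Ω₂) = +0.000000-0.000000i ; Δ = -0.000000-0.000000i
  [+7]  conj(Y_{7,7})(Ω₁) = +0.051821-0.003963i ; Y_{7,7}(Ω₂) = -0.000000+0.000000i ; Δ = -0.000000+0.000000i
Σ over m = +0.214927-0.000000i; ×(4π/15) → +0.180057-0.000000i. Real part: 0.180057

0.180057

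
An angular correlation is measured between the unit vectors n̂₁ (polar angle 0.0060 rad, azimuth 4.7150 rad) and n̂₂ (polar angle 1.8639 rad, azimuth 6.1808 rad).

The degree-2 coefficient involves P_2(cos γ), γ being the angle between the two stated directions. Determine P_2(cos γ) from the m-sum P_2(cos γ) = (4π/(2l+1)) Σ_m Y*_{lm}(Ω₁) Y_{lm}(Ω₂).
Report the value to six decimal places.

Expand P_2 via completeness: Σ_{m} conj(Y_{2,m}) at Ω₁ times Y_{2,m} at Ω₂ —
  [-2]  conj(Y_{2,-2})(Ω₁) = (-0.000014, -0.000000) ; Y_{2,-2}(Ω₂) = (0.346632, 0.071989) ; Δ = (-0.000005, -0.000001)
  [-1]  conj(Y_{2,-1})(Ω₁) = (0.000012, -0.004635) ; Y_{2,-1}(Ω₂) = (-0.212570, -0.021840) ; Δ = (-0.000104, 0.000985)
  [+0]  conj(Y_{2,0})(Ω₁) = (0.630749, -0.000000) ; Y_{2,0}(Ω₂) = (-0.236407, 0.000000) ; Δ = (-0.149114, 0.000000)
  [+1]  conj(Y_{2,1})(Ω₁) = (-0.000012, -0.004635) ; Y_{2,1}(Ω₂) = (0.212570, -0.021840) ; Δ = (-0.000104, -0.000985)
  [+2]  conj(Y_{2,2})(Ω₁) = (-0.000014, 0.000000) ; Y_{2,2}(Ω₂) = (0.346632, -0.071989) ; Δ = (-0.000005, 0.000001)
Total Σ_m = (-0.149331, 0.000000). Multiply by 2.513274: (-0.375309, 0.000000). P_2(cos γ) = -0.375309

-0.375309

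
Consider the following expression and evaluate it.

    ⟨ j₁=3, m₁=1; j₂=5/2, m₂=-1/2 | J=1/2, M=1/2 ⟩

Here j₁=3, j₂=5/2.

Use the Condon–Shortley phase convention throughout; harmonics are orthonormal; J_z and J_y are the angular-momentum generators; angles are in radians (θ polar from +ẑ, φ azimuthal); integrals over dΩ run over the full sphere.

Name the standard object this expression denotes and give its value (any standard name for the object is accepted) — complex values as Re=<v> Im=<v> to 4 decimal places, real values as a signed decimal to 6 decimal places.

This is a Clebsch–Gordan (vector-coupling) coefficient.
√[2·5!1!0!/7! · 4!2!2!3!1!0!] = √(192/7)
  +(−1)^2/∏(2,3,0,0,1,0)! = 1/12  (running 1/12)
⟨..|..⟩ = √(192/7)·(1/12) = +0.436436

Clebsch–Gordan coefficient, +√(4/21) ≈ +0.436436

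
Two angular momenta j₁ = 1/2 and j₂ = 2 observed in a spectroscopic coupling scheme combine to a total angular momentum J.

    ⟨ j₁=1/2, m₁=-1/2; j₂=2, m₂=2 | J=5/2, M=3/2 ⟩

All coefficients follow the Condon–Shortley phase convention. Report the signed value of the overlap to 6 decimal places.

+√(1/5) ≈ +0.447214

√[6·0!1!4!/6! · 0!1!4!0!4!1!] = √(576/5)
  +(−1)^0/∏(0,0,1,4,0,0)! = 1/24  (running 1/24)
⟨..|..⟩ = √(576/5)·(1/24) = +0.447214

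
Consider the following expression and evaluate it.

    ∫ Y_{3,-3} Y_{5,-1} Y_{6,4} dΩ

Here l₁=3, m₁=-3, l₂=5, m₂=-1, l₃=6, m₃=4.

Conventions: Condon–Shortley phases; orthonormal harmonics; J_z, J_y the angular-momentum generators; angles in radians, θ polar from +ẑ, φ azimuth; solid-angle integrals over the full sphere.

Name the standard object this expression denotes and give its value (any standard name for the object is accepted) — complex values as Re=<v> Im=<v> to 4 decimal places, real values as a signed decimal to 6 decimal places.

This is a Gaunt coefficient — the integral of a triple product of spherical harmonics over the sphere.
m-sum 0 ✓  L=14 even ✓  2≤6≤8 ✓
Π(2lᵢ+1) = 7×11×13 = 1001
triangle coeff Δ(3,5,6) = 1/675675
Σ_t [0,2]: t=0:+1/8640 t=1:−1/2304 t=2:+1/8640 = -7/34560
(3j)²=7/429 [(3 5 6; 0 0 0)], sign=-1
Σ_t [2,2]: t=2:+1/69120 = 1/69120
(3j)²=4/143 [(3 5 6; -3 -1 4)], sign=+1
⇒ 4πI² = 196/429
I = (-1)√(196/429/(4π)) = -0.19067531

Gaunt coefficient, -0.190675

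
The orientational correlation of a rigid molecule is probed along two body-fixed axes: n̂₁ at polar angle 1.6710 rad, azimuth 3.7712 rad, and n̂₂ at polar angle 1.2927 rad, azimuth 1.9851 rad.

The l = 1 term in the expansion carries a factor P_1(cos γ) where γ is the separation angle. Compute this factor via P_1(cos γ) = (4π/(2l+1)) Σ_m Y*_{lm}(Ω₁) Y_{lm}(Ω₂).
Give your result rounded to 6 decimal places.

Addition theorem: P_1(cos γ) = (4π/3) Σ_m Y*_{lm}(Ω₁) Y_{lm}(Ω₂), m = −1…1:
  m=-1: (-0.277848, -0.202416) × (-0.133736, -0.304113) = (-0.024399, 0.111568)  (running Σ = (-0.024399, 0.111568))
  m=0: (-0.048878, -0.000000) × (0.134134, 0.000000) = (-0.006556, -0.000000)  (running Σ = (-0.030955, 0.111568))
  m=1: (0.277848, -0.202416) × (0.133736, -0.304113) = (-0.024399, -0.111568)  (running Σ = (-0.055354, 0.000000))
Total Σ_m = (-0.055354, 0.000000). Multiply by 4.188790: (-0.231868, 0.000000). P_1(cos γ) = -0.231868

-0.231868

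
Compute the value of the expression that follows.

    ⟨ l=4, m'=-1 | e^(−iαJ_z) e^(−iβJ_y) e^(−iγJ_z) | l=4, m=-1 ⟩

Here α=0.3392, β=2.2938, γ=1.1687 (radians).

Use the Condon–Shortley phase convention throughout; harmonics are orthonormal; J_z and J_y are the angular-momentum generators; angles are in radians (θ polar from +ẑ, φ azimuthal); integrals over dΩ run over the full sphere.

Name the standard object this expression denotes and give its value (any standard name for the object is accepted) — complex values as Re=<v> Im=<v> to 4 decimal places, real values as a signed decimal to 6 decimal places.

This is a Wigner D-matrix element — the rotation-matrix element ⟨l m'| R(α,β,γ) |l m⟩ in the angular-momentum basis.
Split into d^4_{-1,-1}(β=2.2938) × two z-phases.
With c≡cos(β/2)=0.411315 and s≡sin(β/2)=0.911493, N=[6·120·6·120]^{1/2}=720.000000
The bounds max(0,m−m')=0 and min(l+m,l−m')=3 give 4 terms
  k=0: (−1)^0·720.0000/(720)·0.4113^8·0.9115^0 = +0.000819
  k=1: (−1)^1·720.0000/(48)·0.4113^6·0.9115^2 = -0.060346
  k=2: (−1)^2·720.0000/(24)·0.4113^4·0.9115^4 = +0.592698
  k=3: (−1)^3·720.0000/(72)·0.4113^2·0.9115^6 = -0.970219
d^4_{-1,-1}(2.2938) = +0.000819 -0.060346 +0.592698 -0.970219 = -0.437048
Attach z-rotation phases: D = e^{-i(-1)(0.3392)}·(-0.437048)·e^{-i(-1)(1.1687)} = -0.027471-0.436184i

Wigner D-matrix element, Re=-0.0275 Im=-0.4362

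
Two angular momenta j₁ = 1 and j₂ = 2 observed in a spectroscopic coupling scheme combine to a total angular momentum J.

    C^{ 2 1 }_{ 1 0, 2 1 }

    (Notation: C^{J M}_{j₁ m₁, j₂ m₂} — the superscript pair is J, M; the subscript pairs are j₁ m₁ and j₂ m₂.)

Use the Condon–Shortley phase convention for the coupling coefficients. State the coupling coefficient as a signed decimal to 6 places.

−√(1/6) = -0.408248

√[5·1!1!3!/6! · 1!1!3!1!3!1!] = √(3/2)
  +(−1)^0/∏(0,1,1,3,0,0)! = 1/6  (running 1/6)
  +(−1)^1/∏(1,0,0,2,1,1)! = -1/2  (running -1/3)
⟨..|..⟩ = √(3/2)·(-1/3) = -0.408248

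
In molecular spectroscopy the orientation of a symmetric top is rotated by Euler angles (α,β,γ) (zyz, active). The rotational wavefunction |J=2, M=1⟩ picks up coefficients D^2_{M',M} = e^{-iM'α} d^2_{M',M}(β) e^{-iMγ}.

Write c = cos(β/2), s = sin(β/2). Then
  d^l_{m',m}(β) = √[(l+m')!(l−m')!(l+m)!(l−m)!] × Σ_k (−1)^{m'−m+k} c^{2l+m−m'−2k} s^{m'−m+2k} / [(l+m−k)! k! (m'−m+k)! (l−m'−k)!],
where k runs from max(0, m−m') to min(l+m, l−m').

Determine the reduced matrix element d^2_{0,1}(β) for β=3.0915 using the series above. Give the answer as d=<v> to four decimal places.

d^2_{0,1}(β=3.0915) via the finite sum:
Half-angle: c=0.025044, s=0.999686. N=√(2·2·6·1)=4.898979
The bounds max(0,m−m')=1 and min(l+m,l−m')=2 give 2 terms
  k=1: (−1)^0·4.8990/(2)·0.0250^3·0.9997^1 = +0.000038
  k=2: (−1)^1·4.8990/(2)·0.0250^1·0.9997^3 = -0.061287
d^2_{0,1}(3.0915) = +0.000038 -0.061287 = -0.061248

d=-0.0612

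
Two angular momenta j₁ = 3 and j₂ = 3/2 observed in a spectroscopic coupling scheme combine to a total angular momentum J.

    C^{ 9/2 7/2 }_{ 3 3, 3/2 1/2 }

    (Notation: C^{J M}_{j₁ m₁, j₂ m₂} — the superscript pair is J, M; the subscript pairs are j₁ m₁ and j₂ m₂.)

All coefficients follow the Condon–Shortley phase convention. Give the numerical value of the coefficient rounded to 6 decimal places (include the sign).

+0.577350

√[10·0!6!3!/10! · 6!0!2!1!8!1!] = √(691200)
  +(−1)^0/∏(0,0,0,2,6,1)! = 1/1440  (running 1/1440)
⟨..|..⟩ = √(691200)·(1/1440) = +0.577350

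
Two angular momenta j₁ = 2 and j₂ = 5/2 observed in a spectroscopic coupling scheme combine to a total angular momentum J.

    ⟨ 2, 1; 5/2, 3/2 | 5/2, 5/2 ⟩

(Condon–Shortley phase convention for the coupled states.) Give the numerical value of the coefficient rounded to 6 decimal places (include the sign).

-0.654654  (= −√(3/7))

j₁+j₂−J=2  J+j₁−j₂=2  J−j₁+j₂=3  j₁+j₂+J+1=8
(j₁±m₁, j₂±m₂, J±M) = (3,1,4,1,5,0)
P² = 432/7
sum k=1..1:
  [1] −1/12 = -1/12
S = -1/12
C² = P²·S² = 3/7 ; C = -0.654654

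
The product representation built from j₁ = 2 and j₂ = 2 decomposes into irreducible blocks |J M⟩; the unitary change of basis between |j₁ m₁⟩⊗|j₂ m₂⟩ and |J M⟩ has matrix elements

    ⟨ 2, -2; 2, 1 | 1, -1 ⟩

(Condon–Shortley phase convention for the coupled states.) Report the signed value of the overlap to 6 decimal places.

-0.447214

√[3·3!1!1!/6! · 0!4!3!1!0!2!] = √(36/5)
  +(−1)^3/∏(3,0,1,0,0,1)! = -1/6  (running -1/6)
⟨..|..⟩ = √(36/5)·(-1/6) = -0.447214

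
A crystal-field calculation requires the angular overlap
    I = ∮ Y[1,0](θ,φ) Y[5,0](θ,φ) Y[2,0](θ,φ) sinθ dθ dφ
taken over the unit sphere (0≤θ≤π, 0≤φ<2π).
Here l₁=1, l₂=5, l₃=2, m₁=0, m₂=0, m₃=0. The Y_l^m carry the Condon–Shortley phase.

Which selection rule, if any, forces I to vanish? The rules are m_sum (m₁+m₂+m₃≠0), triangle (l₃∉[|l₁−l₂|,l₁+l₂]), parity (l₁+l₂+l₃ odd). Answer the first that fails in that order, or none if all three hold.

triangle

m₁+m₂+m₃ = 0 + 0 + 0 = 0  ✓
triangle: need |l₁−l₂| ≤ l₃ ≤ l₁+l₂ = [4,6]; l₃=2 is outside  ✗
parity: l₁+l₂+l₃ = 8 is even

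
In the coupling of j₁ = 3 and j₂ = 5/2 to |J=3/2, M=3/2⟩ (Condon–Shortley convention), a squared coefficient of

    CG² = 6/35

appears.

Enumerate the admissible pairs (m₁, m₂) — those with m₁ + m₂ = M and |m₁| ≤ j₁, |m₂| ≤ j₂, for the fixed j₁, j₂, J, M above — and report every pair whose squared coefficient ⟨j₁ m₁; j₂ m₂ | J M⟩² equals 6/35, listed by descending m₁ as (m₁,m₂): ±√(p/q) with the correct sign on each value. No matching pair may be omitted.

(0,3/2): −√(6/35)

Admissible pairs with m₁+m₂ = M = 3/2: (-1,5/2), (0,3/2), (1,1/2), (2,-1/2), (3,-3/2)
  (m₁,m₂)=(3,-3/2): CG² = 3/14, CG = +√(3/14)
  (m₁,m₂)=(2,-1/2): CG² = 2/7, CG = −√(2/7)
  (m₁,m₂)=(1,1/2): CG² = 9/35, CG = +√(9/35)
  (m₁,m₂)=(0,3/2): CG² = 6/35, CG = −√(6/35)   ← matches the target
  (m₁,m₂)=(-1,5/2): CG² = 1/14, CG = +√(1/14)
Pairs with CG² = 6/35: (0,3/2): −√(6/35)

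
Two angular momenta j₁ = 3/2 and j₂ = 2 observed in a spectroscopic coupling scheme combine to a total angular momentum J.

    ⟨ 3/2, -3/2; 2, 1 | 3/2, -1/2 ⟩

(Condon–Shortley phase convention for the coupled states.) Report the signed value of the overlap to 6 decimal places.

+0.632456

√[4·2!1!2!/6! · 0!3!3!1!1!2!] = √(8/5)
  +(−1)^2/∏(2,0,1,1,0,1)! = 1/2  (running 1/2)
⟨..|..⟩ = √(8/5)·(1/2) = +0.632456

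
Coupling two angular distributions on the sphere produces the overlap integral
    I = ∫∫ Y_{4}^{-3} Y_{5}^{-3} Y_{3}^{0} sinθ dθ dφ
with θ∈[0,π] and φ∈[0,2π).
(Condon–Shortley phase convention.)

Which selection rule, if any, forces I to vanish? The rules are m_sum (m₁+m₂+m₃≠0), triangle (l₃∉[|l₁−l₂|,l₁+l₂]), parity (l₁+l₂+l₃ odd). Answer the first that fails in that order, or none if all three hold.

m_sum

azimuthal sum: -3 − 3 + 0 = -6  ✗
1 ≤ 3 ≤ 9 (triangle on l)
L = 4 + 5 + 3 = 12 (even)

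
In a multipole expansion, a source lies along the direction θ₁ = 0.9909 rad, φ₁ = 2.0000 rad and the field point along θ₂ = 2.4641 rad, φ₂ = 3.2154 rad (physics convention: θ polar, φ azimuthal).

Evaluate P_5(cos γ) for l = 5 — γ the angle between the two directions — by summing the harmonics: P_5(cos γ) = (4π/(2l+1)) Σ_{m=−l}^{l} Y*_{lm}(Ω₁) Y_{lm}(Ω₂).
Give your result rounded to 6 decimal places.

-0.337410

Term-by-term m-sum for l=5 (normalisation 4π/11 = 1.142397):
  m=-5: Y*=(-0.159522, -0.103428)  Y=(-0.041895, 0.016203)  product (0.008359, 0.001748)
  m=-4: Y*=(-0.057298, 0.389610)  Y=(-0.168921, 0.051372)  product (-0.010336, -0.068757)
  m=-3: Y*=(0.330957, -0.096310)  Y=(-0.371050, 0.083528)  product (-0.114757, 0.063380)
  m=-2: Y*=(0.042175, 0.048832)  Y=(-0.421455, 0.062669)  product (-0.020835, -0.017937)
  m=-1: Y*=(0.146095, -0.319223)  Y=(-0.048099, 0.003557)  product (-0.005892, 0.015874)
  m=+0: Y*=(-0.021632, -0.000000)  Y=(0.389750, 0.000000)  product (-0.008431, -0.000000)
  m=+1: Y*=(-0.146095, -0.319223)  Y=(0.048099, 0.003557)  product (-0.005892, -0.015874)
  m=+2: Y*=(0.042175, -0.048832)  Y=(-0.421455, -0.062669)  product (-0.020835, 0.017937)
  m=+3: Y*=(-0.330957, -0.096310)  Y=(0.371050, 0.083528)  product (-0.114757, -0.063380)
  m=+4: Y*=(-0.057298, -0.389610)  Y=(-0.168921, -0.051372)  product (-0.010336, 0.068757)
  m=+5: Y*=(0.159522, -0.103428)  Y=(0.041895, 0.016203)  product (0.008359, -0.001748)
Total Σ_m = (-0.295353, -0.000000). Multiply by 1.142397: (-0.337410, -0.000000). P_5(cos γ) = -0.337410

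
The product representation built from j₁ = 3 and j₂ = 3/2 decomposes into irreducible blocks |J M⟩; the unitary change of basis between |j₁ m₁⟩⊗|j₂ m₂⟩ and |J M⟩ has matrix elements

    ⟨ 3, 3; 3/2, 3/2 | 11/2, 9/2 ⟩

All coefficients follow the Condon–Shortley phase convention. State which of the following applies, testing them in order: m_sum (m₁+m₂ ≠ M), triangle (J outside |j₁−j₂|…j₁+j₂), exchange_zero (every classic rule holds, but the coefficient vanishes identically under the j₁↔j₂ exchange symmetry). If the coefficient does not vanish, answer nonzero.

triangle

m-sum: m₁+m₂ = 3+3/2 = 9/2, M = 9/2  ✓
triangle: need |j₁−j₂| ≤ J ≤ j₁+j₂, i.e. J ∈ [3/2, 9/2]; J = 11/2 is outside ✗ ⇒ coefficient is 0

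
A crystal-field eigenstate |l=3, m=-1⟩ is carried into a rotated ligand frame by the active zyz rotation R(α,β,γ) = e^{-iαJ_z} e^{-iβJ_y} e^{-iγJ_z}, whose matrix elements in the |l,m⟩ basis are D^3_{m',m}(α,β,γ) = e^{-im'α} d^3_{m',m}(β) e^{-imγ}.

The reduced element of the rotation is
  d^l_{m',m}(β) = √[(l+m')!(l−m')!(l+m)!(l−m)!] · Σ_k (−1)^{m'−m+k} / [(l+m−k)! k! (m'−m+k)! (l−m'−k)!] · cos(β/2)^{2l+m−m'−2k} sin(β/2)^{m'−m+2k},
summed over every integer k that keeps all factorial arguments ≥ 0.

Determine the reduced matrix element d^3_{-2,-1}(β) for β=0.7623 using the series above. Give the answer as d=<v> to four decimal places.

d=0.5503

d^3_{-2,-1}(β=0.7623) via the finite sum:
c=cos(0.762300/2)=0.928237, s=sin(0.762300/2)=0.371988; N=√[1·120·2·24]=75.894664
k: max(0,(-1)−(-2))=1 … min(3+(-1),3−(-2))=2
  k=1: (−1)^0·75.8947/(24)·0.9282^5·0.3720^1 = +0.810634
  k=2: (−1)^1·75.8947/(12)·0.9282^3·0.3720^3 = -0.260372
d^3_{-2,-1}(0.7623) = +0.810634 -0.260372 = +0.550261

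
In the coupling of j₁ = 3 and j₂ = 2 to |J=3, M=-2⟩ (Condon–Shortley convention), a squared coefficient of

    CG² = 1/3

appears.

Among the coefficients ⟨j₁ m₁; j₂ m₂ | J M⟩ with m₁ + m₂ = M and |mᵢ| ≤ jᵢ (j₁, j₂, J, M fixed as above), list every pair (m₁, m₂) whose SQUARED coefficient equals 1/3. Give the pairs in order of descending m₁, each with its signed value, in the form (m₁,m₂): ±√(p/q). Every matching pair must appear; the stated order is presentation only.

Admissible pairs with m₁+m₂ = M = -2: (-3,1), (-2,0), (-1,-1), (0,-2)
  (m₁,m₂)=(0,-2): CG² = 1/3, CG = +√(1/3)   ← matches the target
  (m₁,m₂)=(-1,-1): CG² = 1/4, CG = −√(1/4)
  (m₁,m₂)=(-2,0): CG² = 0/1, CG = 0
  (m₁,m₂)=(-3,1): CG² = 5/12, CG = +√(5/12)
Pairs with CG² = 1/3: (0,-2): +√(1/3)

(0,-2): +√(1/3)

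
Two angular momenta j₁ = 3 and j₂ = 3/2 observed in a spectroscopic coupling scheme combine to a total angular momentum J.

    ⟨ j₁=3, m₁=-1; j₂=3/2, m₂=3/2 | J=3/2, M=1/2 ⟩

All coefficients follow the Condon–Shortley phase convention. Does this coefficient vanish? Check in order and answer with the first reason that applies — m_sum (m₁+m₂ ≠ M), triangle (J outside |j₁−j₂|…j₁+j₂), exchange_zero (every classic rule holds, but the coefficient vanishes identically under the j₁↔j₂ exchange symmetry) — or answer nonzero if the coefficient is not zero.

nonzero

m-sum: m₁+m₂ = -1+3/2 = 1/2, M = 1/2  ✓
triangle: |j₁−j₂| = 3/2 ≤ J = 3/2 ≤ j₁+j₂ = 9/2  ✓
exchange: j₁≠j₂ or m₁≠m₂ — the exchange symmetry imposes no constraint here
value check: CG = −√(4/35) = -0.338062 ≠ 0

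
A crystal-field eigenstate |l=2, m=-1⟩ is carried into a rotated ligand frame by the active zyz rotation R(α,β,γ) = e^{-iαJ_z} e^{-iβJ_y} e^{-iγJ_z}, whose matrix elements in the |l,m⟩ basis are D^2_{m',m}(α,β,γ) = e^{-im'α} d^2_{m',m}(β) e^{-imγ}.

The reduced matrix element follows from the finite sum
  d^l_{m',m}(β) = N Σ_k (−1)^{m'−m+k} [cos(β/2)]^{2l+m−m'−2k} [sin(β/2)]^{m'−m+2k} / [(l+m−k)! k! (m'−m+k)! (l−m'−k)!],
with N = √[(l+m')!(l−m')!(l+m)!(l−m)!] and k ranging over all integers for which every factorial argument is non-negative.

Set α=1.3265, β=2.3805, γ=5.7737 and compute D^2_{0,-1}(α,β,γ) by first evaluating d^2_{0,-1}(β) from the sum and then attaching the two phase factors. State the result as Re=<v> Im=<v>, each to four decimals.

First d^2_{0,-1}(β=2.3805), then the phase factors e^{-i(0)α} and e^{-i(-1)γ}:
c=cos(2.380500/2)=0.371428, s=sin(2.380500/2)=0.928462; N=√[2·2·1·6]=4.898979
k: max(0,(-1)−(0))=0 … min(2+(-1),2−(0))=1
  k=0: (−1)^1·4.8990/(2)·0.3714^3·0.9285^1 = -0.116537
  k=1: (−1)^2·4.8990/(2)·0.3714^1·0.9285^3 = +0.728186
d^2_{0,-1}(2.3805) = -0.116537 +0.728186 = +0.611649
D = (+1.000000+0.000000i)·(+0.611649)·(+0.872996-0.487728i) = +0.533967-0.298318i

Re=0.5340 Im=-0.2983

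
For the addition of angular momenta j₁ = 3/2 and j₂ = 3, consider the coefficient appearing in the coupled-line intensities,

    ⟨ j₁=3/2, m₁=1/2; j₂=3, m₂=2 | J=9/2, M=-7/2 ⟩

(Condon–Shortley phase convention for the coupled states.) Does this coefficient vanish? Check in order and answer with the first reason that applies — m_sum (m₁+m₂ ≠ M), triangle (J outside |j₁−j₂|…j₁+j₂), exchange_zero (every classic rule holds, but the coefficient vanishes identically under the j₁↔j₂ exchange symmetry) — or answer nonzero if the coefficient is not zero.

m-sum: m₁+m₂ = 1/2+2 = 5/2, M = -7/2  ✗ ⇒ coefficient is 0

m_sum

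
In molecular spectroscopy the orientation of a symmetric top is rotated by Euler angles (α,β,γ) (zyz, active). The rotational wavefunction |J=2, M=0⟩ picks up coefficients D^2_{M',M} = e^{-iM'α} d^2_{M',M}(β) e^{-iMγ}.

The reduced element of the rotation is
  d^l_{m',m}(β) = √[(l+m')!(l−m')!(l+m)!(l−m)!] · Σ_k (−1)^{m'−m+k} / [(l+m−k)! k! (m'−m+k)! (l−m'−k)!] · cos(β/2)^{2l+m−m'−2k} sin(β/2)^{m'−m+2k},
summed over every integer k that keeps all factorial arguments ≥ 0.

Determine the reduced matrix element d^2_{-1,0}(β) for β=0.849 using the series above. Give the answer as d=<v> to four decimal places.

d^2_{-1,0}(β=0.8490) via the finite sum:
Half-angle: c=0.911245, s=0.411865. N=√(1·6·2·2)=4.898979
k: max(0,(0)−(-1))=1 … min(2+(0),2−(-1))=2
  k=1: (−1)^0·4.8990/(2)·0.9112^3·0.4119^1 = +0.763371
  k=2: (−1)^1·4.8990/(2)·0.9112^1·0.4119^3 = -0.155947
d^2_{-1,0}(0.8490) = +0.763371 -0.155947 = +0.607425

d=0.6074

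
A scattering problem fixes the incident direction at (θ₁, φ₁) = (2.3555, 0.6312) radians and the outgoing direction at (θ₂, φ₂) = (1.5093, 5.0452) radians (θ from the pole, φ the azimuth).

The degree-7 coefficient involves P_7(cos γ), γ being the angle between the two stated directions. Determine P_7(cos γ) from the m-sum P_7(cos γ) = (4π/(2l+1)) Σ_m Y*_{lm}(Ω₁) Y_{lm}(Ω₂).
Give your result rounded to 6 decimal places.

Term-by-term m-sum for l=7 (normalisation 4π/15 = 0.837758):
  [-7]  conj(Y_{7,-7})(Ω₁) = -0.01287 - 0.04251j ; Y_{7,-7}(Ω₂) = -0.35806 + 0.33955j ; Δ = 0.01904 + 0.01085j
  [-6]  conj(Y_{7,-6})(Ω₁) = 0.13255 + 0.09985j ; Y_{7,-6}(Ω₂) = 0.04699 + 0.10352j ; Δ = -0.00411 + 0.01841j
  [-5]  conj(Y_{7,-5})(Ω₁) = -0.35737 - 0.00515j ; Y_{7,-5}(Ω₂) = -0.34412 + 0.03219j ; Δ = 0.12315 - 0.00973j
  [-4]  conj(Y_{7,-4})(Ω₁) = 0.37020 - 0.26250j ; Y_{7,-4}(Ω₂) = -0.03134 + 0.12831j ; Δ = 0.02208 + 0.05573j
  [-3]  conj(Y_{7,-3})(Ω₁) = -0.07083 + 0.21175j ; Y_{7,-3}(Ω₂) = -0.25456 - 0.16401j ; Δ = 0.05276 - 0.04229j
  [-2]  conj(Y_{7,-2})(Ω₁) = 0.07179 + 0.22536j ; Y_{7,-2}(Ω₂) = -0.10990 + 0.08629j ; Δ = -0.02734 - 0.01857j
  [-1]  conj(Y_{7,-1})(Ω₁) = -0.27725 - 0.20266j ; Y_{7,-1}(Ω₂) = -0.09367 - 0.27098j ; Δ = -0.02895 + 0.09411j
  [+0]  conj(Y_{7,0})(Ω₁) = -0.14060 + 0.00000j ; Y_{7,0}(Ω₂) = -0.14193 + 0.00000j ; Δ = 0.01996 + 0.00000j
  [+1]  conj(Y_{7,1})(Ω₁) = 0.27725 - 0.20266j ; Y_{7,1}(Ω₂) = 0.09367 - 0.27098j ; Δ = -0.02895 - 0.09411j
  [+2]  conj(Y_{7,2})(Ω₁) = 0.07179 - 0.22536j ; Y_{7,2}(Ω₂) = -0.10990 - 0.08629j ; Δ = -0.02734 + 0.01857j
  [+3]  conj(Y_{7,3})(Ω₁) = 0.07083 + 0.21175j ; Y_{7,3}(Ω₂) = 0.25456 - 0.16401j ; Δ = 0.05276 + 0.04229j
  [+4]  conj(Y_{7,4})(Ω₁) = 0.37020 + 0.26250j ; Y_{7,4}(Ω₂) = -0.03134 - 0.12831j ; Δ = 0.02208 - 0.05573j
  [+5]  conj(Y_{7,5})(Ω₁) = 0.35737 - 0.00515j ; Y_{7,5}(Ω₂) = 0.34412 + 0.03219j ; Δ = 0.12315 + 0.00973j
  [+6]  conj(Y_{7,6})(Ω₁) = 0.13255 - 0.09985j ; Y_{7,6}(Ω₂) = 0.04699 - 0.10352j ; Δ = -0.00411 - 0.01841j
  [+7]  conj(Y_{7,7})(Ω₁) = 0.01287 - 0.04251j ; Y_{7,7}(Ω₂) = 0.35806 + 0.33955j ; Δ = 0.01904 - 0.01085j
Accumulated sum 0.33323 - 0.00000j; after 4π/(2l+1) scaling, 0.27917 - 0.00000j ⇒ P_7 = 0.279168

0.279168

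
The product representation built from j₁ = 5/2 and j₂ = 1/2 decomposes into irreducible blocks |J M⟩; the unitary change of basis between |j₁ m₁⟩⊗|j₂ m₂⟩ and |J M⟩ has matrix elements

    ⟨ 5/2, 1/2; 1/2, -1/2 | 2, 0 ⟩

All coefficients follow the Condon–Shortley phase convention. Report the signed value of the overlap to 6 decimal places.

+0.707107  (= +√(1/2))

√[5·1!4!0!/6! · 3!2!0!1!2!2!] = √(8)
  +(−1)^0/∏(0,1,2,0,2,0)! = 1/4  (running 1/4)
⟨..|..⟩ = √(8)·(1/4) = +0.707107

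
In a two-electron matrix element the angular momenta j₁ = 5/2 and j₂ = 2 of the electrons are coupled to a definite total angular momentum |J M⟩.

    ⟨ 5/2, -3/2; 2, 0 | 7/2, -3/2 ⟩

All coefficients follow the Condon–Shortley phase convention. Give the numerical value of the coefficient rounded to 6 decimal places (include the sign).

j₁+j₂−J=1  J+j₁−j₂=4  J−j₁+j₂=3  j₁+j₂+J+1=9
(j₁±m₁, j₂±m₂, J±M) = (1,4,2,2,2,5)
P² = 512/7
sum k=0..1:
  [0] +1/48 = 1/48
  [1] −1/12 = -1/12
S = -1/16
C² = P²·S² = 2/7 ; C = -0.534522

-0.534522  (= −√(2/7))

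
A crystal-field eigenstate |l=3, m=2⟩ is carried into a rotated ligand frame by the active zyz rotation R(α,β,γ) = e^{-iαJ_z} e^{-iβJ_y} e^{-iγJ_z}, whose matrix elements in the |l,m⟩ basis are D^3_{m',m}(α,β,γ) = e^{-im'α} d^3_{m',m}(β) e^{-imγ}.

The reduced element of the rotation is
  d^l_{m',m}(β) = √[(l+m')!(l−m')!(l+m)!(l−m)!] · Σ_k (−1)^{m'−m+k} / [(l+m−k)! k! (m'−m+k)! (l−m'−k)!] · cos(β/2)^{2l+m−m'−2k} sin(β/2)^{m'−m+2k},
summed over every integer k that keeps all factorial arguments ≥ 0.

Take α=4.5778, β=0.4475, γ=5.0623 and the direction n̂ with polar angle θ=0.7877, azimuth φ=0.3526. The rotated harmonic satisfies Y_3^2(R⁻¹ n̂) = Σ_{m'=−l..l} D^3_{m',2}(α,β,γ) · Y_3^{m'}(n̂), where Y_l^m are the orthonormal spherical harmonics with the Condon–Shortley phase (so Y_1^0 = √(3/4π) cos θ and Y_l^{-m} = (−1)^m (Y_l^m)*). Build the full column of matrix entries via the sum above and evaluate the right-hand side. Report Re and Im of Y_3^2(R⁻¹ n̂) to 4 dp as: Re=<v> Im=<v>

Re=0.2558 Im=0.2827

Need the full column D^3_{m',2} for m'=−3..3 at α=4.5778, β=0.4475, γ=5.0623.
cos(β/2)=0.975072, sin(β/2)=0.221888
d^3_{-3,2}: single k=5 term ⇒ +0.001285;  D = -0.001147-0.000579i
d^3_{-2,2}: k∈[4..5] ⇒ +0.011523 -0.000119 = +0.011404;  D = +0.006456-0.009401i
d^3_{-1,2}: k∈[3..4] ⇒ +0.064053 -0.001658 = +0.062395;  D = +0.046228+0.041905i
d^3_{0,2}: k∈[2..3] ⇒ +0.243767 -0.012623 = +0.231143;  D = -0.176815+0.148875i
d^3_{1,2}: k∈[1..2] ⇒ +0.618468 -0.064053 = +0.554415;  D = -0.296952-0.468183i
d^3_{2,2}: k∈[0..1] ⇒ +0.859450 -0.222527 = +0.636923;  D = +0.578770-0.265887i
d^3_{3,2}: single k=0 term ⇒ -0.479063;  D = -0.139766-0.458221i
Y_3^{m'}(θ=0.7877,φ=0.3526) and Σ D·Y over m':
  (-0.0011-0.0006i)·(+0.0729-0.1294i)  (+0.0065-0.0094i)·(+0.2758-0.2347i)  (+0.0462+0.0419i)·(+0.3200-0.1177i)  (-0.1768+0.1489i)·(-0.1347+0.0000i)  (-0.2970-0.4682i)·(-0.3200-0.1177i)  (+0.5788-0.2659i)·(+0.2758+0.2347i)  (-0.1398-0.4582i)·(-0.0729-0.1294i)
Y_3^2(R⁻¹ n̂) = +0.255754+0.282707i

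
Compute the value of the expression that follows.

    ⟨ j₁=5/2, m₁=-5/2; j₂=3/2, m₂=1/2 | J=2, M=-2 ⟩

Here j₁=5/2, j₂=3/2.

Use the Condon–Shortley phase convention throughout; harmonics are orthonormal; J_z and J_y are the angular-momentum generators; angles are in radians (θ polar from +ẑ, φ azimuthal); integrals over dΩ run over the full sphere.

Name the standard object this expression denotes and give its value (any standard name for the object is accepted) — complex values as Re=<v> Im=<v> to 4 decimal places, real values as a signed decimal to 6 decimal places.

This is a Clebsch–Gordan (vector-coupling) coefficient.
√[5·2!3!1!/7! · 0!5!2!1!0!4!] = √(480/7)
  +(−1)^2/∏(2,0,3,0,0,1)! = 1/12  (running 1/12)
⟨..|..⟩ = √(480/7)·(1/12) = +0.690066

Clebsch–Gordan coefficient, +√(10/21) ≈ +0.690066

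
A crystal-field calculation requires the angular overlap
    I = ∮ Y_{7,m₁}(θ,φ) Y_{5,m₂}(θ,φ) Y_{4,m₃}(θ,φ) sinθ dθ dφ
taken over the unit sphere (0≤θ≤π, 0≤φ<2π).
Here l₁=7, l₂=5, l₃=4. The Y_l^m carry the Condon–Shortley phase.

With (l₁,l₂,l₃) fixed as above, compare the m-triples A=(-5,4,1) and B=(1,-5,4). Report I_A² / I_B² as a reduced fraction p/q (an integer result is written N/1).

Same 7,5,4: normalisation and zero-m 3j drop out of the ratio.
A: Δ: 8! 6! 2! / 17! → 1/6126120; sum: t=7:−1/1209600 t=8:+1/1935360 = -1/3225600; 3j²(7 5 4; -5 4 1) = Δ·Π!·Σ² = 243/61880  (sign +1)
B: Δ: 8! 6! 2! / 17! → 1/6126120; sum: t=0:+1/58060800 = 1/58060800; 3j²(7 5 4; 1 -5 4) = Δ·Π!·Σ² = 1/4862  (sign +1)
I_A²/I_B² = (243/61880)/(1/4862) = 2673/140

2673/140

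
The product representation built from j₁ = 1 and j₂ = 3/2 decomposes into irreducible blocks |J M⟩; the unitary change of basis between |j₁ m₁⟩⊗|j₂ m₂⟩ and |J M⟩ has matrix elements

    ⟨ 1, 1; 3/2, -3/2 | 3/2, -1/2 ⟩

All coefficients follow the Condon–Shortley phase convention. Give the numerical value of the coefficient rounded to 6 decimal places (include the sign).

+√(2/5) ≈ +0.632456

j₁+j₂−J=1  J+j₁−j₂=1  J−j₁+j₂=2  j₁+j₂+J+1=5
(j₁±m₁, j₂±m₂, J±M) = (2,0,0,3,1,2)
P² = 8/5
sum k=0..0:
  [0] +1/2 = 1/2
S = 1/2
C² = P²·S² = 2/5 ; C = +0.632456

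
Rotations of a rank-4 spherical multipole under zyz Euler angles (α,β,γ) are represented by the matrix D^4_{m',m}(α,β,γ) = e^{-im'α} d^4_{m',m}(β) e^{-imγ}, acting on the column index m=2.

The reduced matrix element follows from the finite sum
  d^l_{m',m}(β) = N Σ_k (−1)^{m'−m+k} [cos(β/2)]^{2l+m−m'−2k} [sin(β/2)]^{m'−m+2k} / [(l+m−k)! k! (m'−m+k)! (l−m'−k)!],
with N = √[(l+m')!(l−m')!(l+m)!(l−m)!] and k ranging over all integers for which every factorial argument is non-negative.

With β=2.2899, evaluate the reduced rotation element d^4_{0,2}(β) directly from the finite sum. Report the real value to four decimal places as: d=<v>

d^4_{0,2}(β=2.2899) via the finite sum:
Half-angle: c=0.413092, s=0.910689. N=√(24·24·720·2)=910.735966
The bounds max(0,m−m')=2 and min(l+m,l−m')=4 give 3 terms
  k=2: (−1)^0·910.7360/(96)·0.4131^6·0.9107^2 = +0.039097
  k=3: (−1)^1·910.7360/(36)·0.4131^4·0.9107^4 = -0.506707
  k=4: (−1)^2·910.7360/(96)·0.4131^2·0.9107^6 = +0.923498
d^4_{0,2}(2.2899) = +0.039097 -0.506707 +0.923498 = +0.455888

d=0.4559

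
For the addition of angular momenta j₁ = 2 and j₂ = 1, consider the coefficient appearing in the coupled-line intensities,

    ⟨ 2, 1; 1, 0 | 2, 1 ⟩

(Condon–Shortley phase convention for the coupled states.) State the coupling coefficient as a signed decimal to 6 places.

+0.408248

√[5·1!3!1!/6! · 3!1!1!1!3!1!] = √(3/2)
  +(−1)^0/∏(0,1,1,1,2,0)! = 1/2  (running 1/2)
  +(−1)^1/∏(1,0,0,0,3,1)! = -1/6  (running 1/3)
⟨..|..⟩ = √(3/2)·(1/3) = +0.408248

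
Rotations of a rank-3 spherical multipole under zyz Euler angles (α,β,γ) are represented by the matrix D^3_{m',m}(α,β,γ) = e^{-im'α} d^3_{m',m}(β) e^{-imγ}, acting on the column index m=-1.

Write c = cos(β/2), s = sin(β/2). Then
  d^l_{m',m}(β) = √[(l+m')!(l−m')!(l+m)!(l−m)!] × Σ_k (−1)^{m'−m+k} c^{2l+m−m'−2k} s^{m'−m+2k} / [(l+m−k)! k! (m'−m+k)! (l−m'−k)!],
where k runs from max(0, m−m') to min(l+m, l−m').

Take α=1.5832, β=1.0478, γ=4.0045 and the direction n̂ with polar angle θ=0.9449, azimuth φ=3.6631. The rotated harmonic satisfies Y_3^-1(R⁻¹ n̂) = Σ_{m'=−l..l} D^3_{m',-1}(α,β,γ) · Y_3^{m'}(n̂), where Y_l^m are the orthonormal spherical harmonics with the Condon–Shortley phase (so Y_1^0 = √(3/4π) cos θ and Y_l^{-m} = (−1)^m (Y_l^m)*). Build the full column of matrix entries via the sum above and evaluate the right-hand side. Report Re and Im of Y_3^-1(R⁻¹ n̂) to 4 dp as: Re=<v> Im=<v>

Need the full column D^3_{m',-1} for m'=−3..3 at α=1.5832, β=1.0478, γ=4.0045.
cos(β/2)=0.865875, sin(β/2)=0.500261
d^3_{-3,-1}: single k=2 term ⇒ +0.544827;  D = -0.426818+0.338620i
d^3_{-2,-1}: k∈[1..2] ⇒ +0.769967 -0.514026 = +0.255941;  D = +0.161546+0.198516i
d^3_{-1,-1}: k∈[0..2] ⇒ +0.421435 -1.125391 +0.281739 = -0.422217;  D = -0.324154+0.270539i
d^3_{0,-1}: k∈[0..2] ⇒ -0.843456 +0.844630 -0.093978 = -0.092804;  D = +0.060344+0.070507i
d^3_{1,-1}: k∈[0..2] ⇒ +0.844043 -0.375652 +0.015674 = +0.484065;  D = -0.363829+0.319291i
d^3_{2,-1}: k∈[0..1] ⇒ -0.514026 +0.085790 = -0.428235;  D = -0.286437-0.318339i
d^3_{3,-1}: single k=0 term ⇒ +0.181862;  D = +0.133672-0.123311i
Y_3^{m'}(θ=0.9449,φ=3.6631) and Σ D·Y over m':
  (-0.4268+0.3386i)·(-0.0014+0.2221i)  (+0.1615+0.1985i)·(+0.1980-0.3397i)  (-0.3242+0.2705i)·(-0.1626+0.0934i)  (+0.0603+0.0705i)·(-0.2807+0.0000i)  (-0.3638+0.3193i)·(+0.1626+0.0934i)  (-0.2864-0.3183i)·(+0.1980+0.3397i)  (+0.1337-0.1233i)·(+0.0014+0.2221i)
Y_3^-1(R⁻¹ n̂) = +0.025327-0.317805i

Re=0.0253 Im=-0.3178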